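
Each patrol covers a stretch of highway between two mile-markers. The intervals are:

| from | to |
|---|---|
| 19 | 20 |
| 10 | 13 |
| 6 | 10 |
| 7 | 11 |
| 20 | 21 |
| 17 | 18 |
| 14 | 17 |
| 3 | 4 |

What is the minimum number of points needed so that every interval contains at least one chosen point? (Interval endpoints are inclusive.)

4

Sort by right endpoint; whenever an interval is uncovered, place a point at its right end.
By right end: [3,4]  [6,10]  [7,11]  [10,13]  [14,17]  [17,18]  [19,20]  [20,21]
[3,4] uncovered → point at 4; [6,10] uncovered → point at 10; [14,17] uncovered → point at 17; [19,20] uncovered → point at 20.
Points: 4, 10, 17, 20 (4 total).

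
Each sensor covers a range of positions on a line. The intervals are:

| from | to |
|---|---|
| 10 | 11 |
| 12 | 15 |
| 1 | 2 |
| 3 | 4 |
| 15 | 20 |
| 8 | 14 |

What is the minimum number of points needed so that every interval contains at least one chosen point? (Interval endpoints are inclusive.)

Process intervals by earliest right end; each time one isn't hit yet, stab at its right endpoint.
Sorted: [1,2] [3,4] [10,11] [8,14] [12,15] [15,20]
{[1,2]} hit by 2; {[3,4]} hit by 4; {[10,11],[8,14]} hit by 11; {[12,15],[15,20]} hit by 15.
Points: 2, 4, 11, 15 (4 total).

4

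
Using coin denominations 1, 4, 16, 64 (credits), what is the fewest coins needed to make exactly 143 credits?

143 − 2×64→15 − 3×4→3 − 3×1→0
Total coins = 2 + 3 + 3 = 8

8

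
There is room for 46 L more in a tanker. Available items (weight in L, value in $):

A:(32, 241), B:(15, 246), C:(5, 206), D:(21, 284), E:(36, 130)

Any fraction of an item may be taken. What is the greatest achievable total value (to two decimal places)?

Greedy by value/weight ratio, highest first.
Order: C (206/5=41.20) > B (246/15=16.40) > D (284/21=13.52) > A (241/32=7.53) > E (130/36=3.61)
Fill: take C (5 @ 206) → take B (15 @ 246) → take D (21 @ 284) → take 5/32 of A → 37.66; 46/46 used.
Total value = 773.66

773.66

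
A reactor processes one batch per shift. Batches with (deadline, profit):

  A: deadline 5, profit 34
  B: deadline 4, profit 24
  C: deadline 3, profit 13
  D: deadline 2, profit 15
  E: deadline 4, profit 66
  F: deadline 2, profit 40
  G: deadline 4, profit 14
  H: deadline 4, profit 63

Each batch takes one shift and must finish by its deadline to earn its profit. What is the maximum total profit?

Sort by profit descending; place each in the latest free slot ≤ its deadline.
By profit: E(d4,66), H(d4,63), F(d2,40), A(d5,34), B(d4,24), D(d2,15), G(d4,14), C(d3,13)
E→slot 4; H→slot 3; F→slot 2; A→slot 5; B→slot 1; D skipped; G skipped; C skipped.
Profit = 24 + 40 + 63 + 66 + 34 = 227

227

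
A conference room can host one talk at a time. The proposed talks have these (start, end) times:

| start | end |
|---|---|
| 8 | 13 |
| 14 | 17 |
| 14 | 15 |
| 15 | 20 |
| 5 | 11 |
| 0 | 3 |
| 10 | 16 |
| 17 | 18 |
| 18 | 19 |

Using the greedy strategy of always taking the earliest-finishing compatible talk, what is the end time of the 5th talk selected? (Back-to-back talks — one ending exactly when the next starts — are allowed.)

Greedy by earliest finish: after sorting by end time, pick each interval compatible with the last pick.
Sorted by end: (0,3)  (5,11)  (8,13)  (14,15)  (10,16)  (14,17)  (17,18)  (18,19)  (15,20)
take (0,3); take (5,11); take (14,15); skip (10,16); take (17,18); take (18,19).
Selected: (0,3) (5,11) (14,15) (17,18) (18,19)

19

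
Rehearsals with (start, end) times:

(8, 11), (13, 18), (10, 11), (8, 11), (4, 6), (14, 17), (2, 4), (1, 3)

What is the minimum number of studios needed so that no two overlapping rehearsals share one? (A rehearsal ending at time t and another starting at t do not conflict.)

3

Events (time:±→running): 1:+→1 2:+→2 3:-→1 4:-→0 4:+→1 6:-→0 8:+→1 8:+→2 10:+→3 … peak 3.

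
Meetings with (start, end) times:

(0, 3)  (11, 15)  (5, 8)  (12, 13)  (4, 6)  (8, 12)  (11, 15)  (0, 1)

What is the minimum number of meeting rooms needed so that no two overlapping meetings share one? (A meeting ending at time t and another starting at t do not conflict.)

3

Count concurrent intervals with a sweep; the peak is the room count.
Events (time:±→running): 0:+→1 0:+→2 1:-→1 3:-→0 4:+→1 5:+→2 6:-→1 8:-→0 8:+→1 11:+→2 11:+→3 … peak 3.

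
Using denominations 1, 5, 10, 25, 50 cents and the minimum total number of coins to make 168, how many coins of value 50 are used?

3

Use the largest denomination that fits, subtract, and repeat.
168 − 3×50→18 − 1×10→8 − 1×5→3 − 3×1→0
Count of 50: 3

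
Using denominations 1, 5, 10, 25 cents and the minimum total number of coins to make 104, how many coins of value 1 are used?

4

Use the largest denomination that fits, subtract, and repeat.
104 − 4×25→4 − 4×1→0
Count of 1: 4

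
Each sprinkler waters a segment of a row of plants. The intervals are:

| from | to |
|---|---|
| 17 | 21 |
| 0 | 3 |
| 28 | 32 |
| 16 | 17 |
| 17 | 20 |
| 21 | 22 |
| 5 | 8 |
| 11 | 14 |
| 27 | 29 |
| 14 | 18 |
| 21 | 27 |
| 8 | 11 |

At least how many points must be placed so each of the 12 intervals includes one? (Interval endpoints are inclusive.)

Sorted: [0,3] [5,8] [8,11] [11,14] [16,17] [14,18] [17,20] [17,21] [21,22] [21,27] [27,29] [28,32]
{[0,3]} hit by 3; {[5,8],[8,11]} hit by 8; {[11,14]} hit by 14; {[16,17],[14,18],[17,20],[17,21]} hit by 17; {[21,22],[21,27]} hit by 22; {[27,29],[28,32]} hit by 29.
Points: 3, 8, 14, 17, 22, 29 (6 total).

6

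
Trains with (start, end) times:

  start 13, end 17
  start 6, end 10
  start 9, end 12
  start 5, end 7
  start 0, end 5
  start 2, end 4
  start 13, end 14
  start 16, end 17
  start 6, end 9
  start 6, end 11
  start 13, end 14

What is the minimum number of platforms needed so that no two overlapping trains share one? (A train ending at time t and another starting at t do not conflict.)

4

Count concurrent intervals with a sweep; the peak is the room count.
starts: [0, 2, 5, 6, 6, 6, 9, 13, 13, 13, 16]
ends:   [4, 5, 7, 9, 10, 11, 12, 14, 14, 17, 17]
s0→1 s2→2 e4→1 e5→0 s5→1 s6→2 s6→3 s6→4  — peak 4.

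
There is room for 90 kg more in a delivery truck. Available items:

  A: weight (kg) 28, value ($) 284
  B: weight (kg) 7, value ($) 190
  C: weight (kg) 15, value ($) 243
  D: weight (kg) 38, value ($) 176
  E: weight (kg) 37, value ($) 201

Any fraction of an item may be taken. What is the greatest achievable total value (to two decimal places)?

931.89

Sort by value per unit weight and fill in that order.
Order: B (190/7=27.14) > C (243/15=16.20) > A (284/28=10.14) > E (201/37=5.43) > D (176/38=4.63)
Fill: take B (7 @ 190) → take C (15 @ 243) → take A (28 @ 284) → take E (37 @ 201) → take 3/38 of D → 13.89; 90/90 used.
Total value = 931.89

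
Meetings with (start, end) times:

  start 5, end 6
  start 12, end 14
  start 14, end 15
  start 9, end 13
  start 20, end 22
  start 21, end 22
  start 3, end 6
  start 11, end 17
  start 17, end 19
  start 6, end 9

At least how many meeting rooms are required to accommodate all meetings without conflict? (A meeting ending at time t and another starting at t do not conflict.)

3

Count concurrent intervals with a sweep; the peak is the room count.
starts: [3, 5, 6, 9, 11, 12, 14, 17, 20, 21]
ends:   [6, 6, 9, 13, 14, 15, 17, 19, 22, 22]
s3→1 s5→2 e6→1 e6→0 s6→1 e9→0 s9→1 s11→2 s12→3  — peak 3.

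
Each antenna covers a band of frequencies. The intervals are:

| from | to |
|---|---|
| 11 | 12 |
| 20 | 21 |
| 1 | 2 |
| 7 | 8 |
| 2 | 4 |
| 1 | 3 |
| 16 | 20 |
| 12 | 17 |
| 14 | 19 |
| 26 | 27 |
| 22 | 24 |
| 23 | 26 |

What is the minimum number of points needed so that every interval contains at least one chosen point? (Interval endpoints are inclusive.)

7

Sorted: [1,2] [1,3] [2,4] [7,8] [11,12] [12,17] [14,19] [16,20] [20,21] [22,24] [23,26] [26,27]
{[1,2],[1,3],[2,4]} hit by 2; {[7,8]} hit by 8; {[11,12],[12,17]} hit by 12; {[14,19],[16,20]} hit by 19; {[20,21]} hit by 21; {[22,24],[23,26]} hit by 24; {[26,27]} hit by 27.
Points: 2, 8, 12, 19, 21, 24, 27 (7 total).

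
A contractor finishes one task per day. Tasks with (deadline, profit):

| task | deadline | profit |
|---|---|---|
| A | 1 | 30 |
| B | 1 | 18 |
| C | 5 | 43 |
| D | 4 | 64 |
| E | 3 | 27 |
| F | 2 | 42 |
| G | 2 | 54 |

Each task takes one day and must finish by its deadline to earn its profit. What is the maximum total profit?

By profit: D(d4,64), G(d2,54), C(d5,43), F(d2,42), A(d1,30), E(d3,27), B(d1,18)
D→slot 4; G→slot 2; C→slot 5; F→slot 1; A skipped; E→slot 3; B skipped.
Profit = 42 + 54 + 27 + 64 + 43 = 230

230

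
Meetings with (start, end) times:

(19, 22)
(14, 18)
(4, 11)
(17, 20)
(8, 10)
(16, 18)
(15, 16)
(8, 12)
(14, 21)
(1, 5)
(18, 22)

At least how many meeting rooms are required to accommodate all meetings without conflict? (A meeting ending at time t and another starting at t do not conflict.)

4

starts: [1, 4, 8, 8, 14, 14, 15, 16, 17, 18, 19]
ends:   [5, 10, 11, 12, 16, 18, 18, 20, 21, 22, 22]
s1→1 s4→2 e5→1 s8→2 s8→3 e10→2 e11→1 e12→0 s14→1 s14→2 s15→3 e16→2 s16→3 s17→4  — peak 4.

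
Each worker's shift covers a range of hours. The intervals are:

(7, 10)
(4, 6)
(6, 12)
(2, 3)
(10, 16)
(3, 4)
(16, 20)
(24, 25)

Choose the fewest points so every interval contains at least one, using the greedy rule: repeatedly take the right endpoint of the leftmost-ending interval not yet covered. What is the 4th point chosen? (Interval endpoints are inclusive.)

20

Process intervals by earliest right end; each time one isn't hit yet, stab at its right endpoint.
Sorted: [2,3] [3,4] [4,6] [7,10] [6,12] [10,16] [16,20] [24,25]
{[2,3],[3,4]} hit by 3; {[4,6]} hit by 6; {[7,10],[6,12],[10,16]} hit by 10; {[16,20]} hit by 20; {[24,25]} hit by 25.
Points: 3, 6, 10, 20, 25 (5 total).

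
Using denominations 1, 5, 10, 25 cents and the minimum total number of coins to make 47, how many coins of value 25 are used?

Greedy: take as many of the largest coin as possible, then repeat with the remainder.
47 − 1×25→22 − 2×10→2 − 2×1→0
Count of 25: 1

1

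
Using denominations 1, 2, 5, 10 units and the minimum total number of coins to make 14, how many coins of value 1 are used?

0

14 = 1×10 + 2×2
Count of 1: 0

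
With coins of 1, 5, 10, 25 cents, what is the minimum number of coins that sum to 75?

3

75 − 3×25→0
Total coins = 3 = 3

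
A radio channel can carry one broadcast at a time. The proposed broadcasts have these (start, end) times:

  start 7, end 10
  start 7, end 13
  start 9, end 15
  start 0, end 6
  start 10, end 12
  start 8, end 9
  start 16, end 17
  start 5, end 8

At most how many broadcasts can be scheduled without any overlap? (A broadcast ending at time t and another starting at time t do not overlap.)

Sort by end time and greedily take each interval whose start is ≥ the last chosen end.
By end time: (0,6), (5,8), (8,9), (7,10), (10,12), (7,13), (9,15), (16,17).
Pick (0,6); next start ≥ 6 → (8,9); next start ≥ 9 → (10,12); next start ≥ 12 → (16,17).
Selected 4 broadcasts.

4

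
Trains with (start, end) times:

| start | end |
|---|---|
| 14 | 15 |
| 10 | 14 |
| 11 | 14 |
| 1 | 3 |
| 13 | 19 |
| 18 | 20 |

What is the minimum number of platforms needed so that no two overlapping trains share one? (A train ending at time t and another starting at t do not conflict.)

Events (time:±→running): 1:+→1 3:-→0 10:+→1 11:+→2 13:+→3 … peak 3.

3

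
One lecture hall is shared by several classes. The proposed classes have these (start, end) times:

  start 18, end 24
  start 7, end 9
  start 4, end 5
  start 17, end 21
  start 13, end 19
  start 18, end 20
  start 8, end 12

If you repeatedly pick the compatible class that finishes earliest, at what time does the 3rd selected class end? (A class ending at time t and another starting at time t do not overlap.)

19

By end time: (4,5), (7,9), (8,12), (13,19), (18,20), (17,21), (18,24).
Pick (4,5); next start ≥ 5 → (7,9); next start ≥ 9 → (13,19).
Selected: (4,5) (7,9) (13,19)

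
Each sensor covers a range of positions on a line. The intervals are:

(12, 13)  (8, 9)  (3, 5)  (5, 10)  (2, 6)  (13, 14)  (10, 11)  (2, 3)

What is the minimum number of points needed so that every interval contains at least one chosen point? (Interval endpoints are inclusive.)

Process intervals by earliest right end; each time one isn't hit yet, stab at its right endpoint.
Sorted: [2,3] [3,5] [2,6] [8,9] [5,10] [10,11] [12,13] [13,14]
{[2,3],[3,5],[2,6]} hit by 3; {[8,9],[5,10]} hit by 9; {[10,11]} hit by 11; {[12,13],[13,14]} hit by 13.
Points: 3, 9, 11, 13 (4 total).

4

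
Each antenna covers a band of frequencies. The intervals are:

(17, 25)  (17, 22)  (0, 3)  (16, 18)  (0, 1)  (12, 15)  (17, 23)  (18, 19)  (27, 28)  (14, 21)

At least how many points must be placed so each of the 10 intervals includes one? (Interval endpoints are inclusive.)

By right end: [0,1]  [0,3]  [12,15]  [16,18]  [18,19]  [14,21]  [17,22]  [17,23]  [17,25]  [27,28]
[0,1] uncovered → point at 1; [12,15] uncovered → point at 15; [16,18] uncovered → point at 18; [27,28] uncovered → point at 28.
Points: 1, 15, 18, 28 (4 total).

4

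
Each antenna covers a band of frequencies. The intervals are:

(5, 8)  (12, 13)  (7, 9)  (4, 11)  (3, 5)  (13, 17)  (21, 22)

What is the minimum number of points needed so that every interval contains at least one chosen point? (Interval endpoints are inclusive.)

Sort by right endpoint; whenever an interval is uncovered, place a point at its right end.
By right end: [3,5]  [5,8]  [7,9]  [4,11]  [12,13]  [13,17]  [21,22]
[3,5] uncovered → point at 5; [7,9] uncovered → point at 9; [12,13] uncovered → point at 13; [21,22] uncovered → point at 22.
Points: 5, 9, 13, 22 (4 total).

4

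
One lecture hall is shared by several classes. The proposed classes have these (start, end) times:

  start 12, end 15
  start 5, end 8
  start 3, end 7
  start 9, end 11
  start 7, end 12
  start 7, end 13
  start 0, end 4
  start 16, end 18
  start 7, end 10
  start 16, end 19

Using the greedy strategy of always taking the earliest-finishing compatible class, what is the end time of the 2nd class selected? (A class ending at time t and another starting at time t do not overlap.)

8

Sort by end time and greedily take each interval whose start is ≥ the last chosen end.
Sorted by end: (0,4)  (3,7)  (5,8)  (7,10)  (9,11)  (7,12)  (7,13)  (12,15)  (16,18)  (16,19)
take (0,4); take (5,8); skip (7,10); take (9,11); take (12,15); take (16,18); skip (16,19).
Selected: (0,4) (5,8) (9,11) (12,15) (16,18)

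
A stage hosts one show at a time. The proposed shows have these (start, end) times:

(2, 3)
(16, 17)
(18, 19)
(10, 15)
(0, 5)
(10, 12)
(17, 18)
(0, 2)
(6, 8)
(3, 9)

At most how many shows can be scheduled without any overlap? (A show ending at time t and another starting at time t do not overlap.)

7

Greedy by earliest finish: after sorting by end time, pick each interval compatible with the last pick.
Sorted by end: (0,2)  (2,3)  (0,5)  (6,8)  (3,9)  (10,12)  (10,15)  (16,17)  (17,18)  (18,19)
take (0,2); take (2,3); take (6,8); take (10,12); skip (10,15); take (16,17); take (17,18); take (18,19).
Selected 7 shows.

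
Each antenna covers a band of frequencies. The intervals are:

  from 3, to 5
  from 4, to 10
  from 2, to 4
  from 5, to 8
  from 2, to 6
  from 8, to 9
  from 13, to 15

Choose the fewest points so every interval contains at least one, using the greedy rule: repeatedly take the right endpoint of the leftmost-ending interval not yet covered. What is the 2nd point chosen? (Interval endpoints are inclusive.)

8

By right end: [2,4]  [3,5]  [2,6]  [5,8]  [8,9]  [4,10]  [13,15]
[2,4] uncovered → point at 4; [5,8] uncovered → point at 8; [13,15] uncovered → point at 15.
Points: 4, 8, 15 (3 total).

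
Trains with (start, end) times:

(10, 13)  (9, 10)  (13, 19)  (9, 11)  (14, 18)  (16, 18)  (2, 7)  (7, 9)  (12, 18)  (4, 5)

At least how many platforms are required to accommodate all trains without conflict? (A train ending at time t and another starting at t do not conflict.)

4

Events (time:±→running): 2:+→1 4:+→2 5:-→1 7:-→0 7:+→1 9:-→0 9:+→1 9:+→2 10:-→1 10:+→2 11:-→1 12:+→2 13:-→1 13:+→2 14:+→3 16:+→4 … peak 4.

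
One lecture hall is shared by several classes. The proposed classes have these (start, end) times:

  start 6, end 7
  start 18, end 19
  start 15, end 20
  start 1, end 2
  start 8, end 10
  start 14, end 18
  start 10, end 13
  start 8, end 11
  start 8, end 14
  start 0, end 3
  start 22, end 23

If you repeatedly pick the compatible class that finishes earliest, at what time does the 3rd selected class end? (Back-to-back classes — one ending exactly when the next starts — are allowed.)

Sort by end time and greedily take each interval whose start is ≥ the last chosen end.
By end time: (1,2), (0,3), (6,7), (8,10), (8,11), (10,13), (8,14), (14,18), (18,19), (15,20), (22,23).
Pick (1,2); next start ≥ 2 → (6,7); next start ≥ 7 → (8,10); next start ≥ 10 → (10,13); next start ≥ 13 → (14,18); next start ≥ 18 → (18,19); next start ≥ 19 → (22,23).
Selected: (1,2) (6,7) (8,10) (10,13) (14,18) (18,19) (22,23)

10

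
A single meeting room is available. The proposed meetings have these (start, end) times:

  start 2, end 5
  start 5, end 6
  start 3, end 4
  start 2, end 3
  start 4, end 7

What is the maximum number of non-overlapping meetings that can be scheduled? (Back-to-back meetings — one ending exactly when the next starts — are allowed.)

3

Greedy by earliest finish: after sorting by end time, pick each interval compatible with the last pick.
Sorted by end: (2,3)  (3,4)  (2,5)  (5,6)  (4,7)
take (2,3); take (3,4); take (5,6).
Selected 3 meetings.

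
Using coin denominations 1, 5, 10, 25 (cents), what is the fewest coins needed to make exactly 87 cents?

Use the largest denomination that fits, subtract, and repeat.
87 − 3×25→12 − 1×10→2 − 2×1→0
Total coins = 3 + 1 + 2 = 6

6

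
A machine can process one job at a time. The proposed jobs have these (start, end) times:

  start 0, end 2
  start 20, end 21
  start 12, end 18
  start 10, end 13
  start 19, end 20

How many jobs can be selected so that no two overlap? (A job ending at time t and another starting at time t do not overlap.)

Sorted by end: (0,2)  (10,13)  (12,18)  (19,20)  (20,21)
take (0,2); take (10,13); skip (12,18); take (19,20); take (20,21).
Selected 4 jobs.

4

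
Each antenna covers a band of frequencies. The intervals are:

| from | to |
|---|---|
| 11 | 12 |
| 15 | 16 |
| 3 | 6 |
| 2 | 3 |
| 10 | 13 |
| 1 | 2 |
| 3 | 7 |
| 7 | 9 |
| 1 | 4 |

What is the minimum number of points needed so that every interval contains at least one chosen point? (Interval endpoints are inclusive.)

Process intervals by earliest right end; each time one isn't hit yet, stab at its right endpoint.
Sorted: [1,2] [2,3] [1,4] [3,6] [3,7] [7,9] [11,12] [10,13] [15,16]
{[1,2],[2,3],[1,4]} hit by 2; {[3,6],[3,7]} hit by 6; {[7,9]} hit by 9; {[11,12],[10,13]} hit by 12; {[15,16]} hit by 16.
Points: 2, 6, 9, 12, 16 (5 total).

5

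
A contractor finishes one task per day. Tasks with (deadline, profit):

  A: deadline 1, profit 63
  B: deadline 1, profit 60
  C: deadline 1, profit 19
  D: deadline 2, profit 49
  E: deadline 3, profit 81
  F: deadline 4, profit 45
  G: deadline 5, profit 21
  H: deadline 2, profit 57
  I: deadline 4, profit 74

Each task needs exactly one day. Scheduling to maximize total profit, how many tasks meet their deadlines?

Sort by profit descending; place each in the latest free slot ≤ its deadline.
By profit: E(d3,81), I(d4,74), A(d1,63), B(d1,60), H(d2,57), D(d2,49), F(d4,45), G(d5,21), C(d1,19)
E→slot 3; I→slot 4; A→slot 1; B skipped; H→slot 2; D skipped; F skipped; G→slot 5; C skipped.
5 of 9 scheduled.

5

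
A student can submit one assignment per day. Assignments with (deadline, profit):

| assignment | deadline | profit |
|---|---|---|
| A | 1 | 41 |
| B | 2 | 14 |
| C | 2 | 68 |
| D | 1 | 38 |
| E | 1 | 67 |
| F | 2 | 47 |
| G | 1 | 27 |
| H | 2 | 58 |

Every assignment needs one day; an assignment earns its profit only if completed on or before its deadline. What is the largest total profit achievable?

Sort by profit descending; place each in the latest free slot ≤ its deadline.
By profit: C(d2,68), E(d1,67), H(d2,58), F(d2,47), A(d1,41), D(d1,38), G(d1,27), B(d2,14)
C→slot 2; E→slot 1; H skipped; F skipped; A skipped; D skipped; G skipped; B skipped.
Profit = 67 + 68 = 135

135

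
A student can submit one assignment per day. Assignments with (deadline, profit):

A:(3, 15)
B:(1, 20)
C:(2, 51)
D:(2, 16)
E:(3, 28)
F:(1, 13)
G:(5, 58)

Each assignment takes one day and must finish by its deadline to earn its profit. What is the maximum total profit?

157

Sort by profit descending; place each in the latest free slot ≤ its deadline.
By profit: G(d5,58), C(d2,51), E(d3,28), B(d1,20), D(d2,16), A(d3,15), F(d1,13)
G→slot 5; C→slot 2; E→slot 3; B→slot 1; D skipped; A skipped; F skipped.
Profit = 20 + 51 + 28 + 58 = 157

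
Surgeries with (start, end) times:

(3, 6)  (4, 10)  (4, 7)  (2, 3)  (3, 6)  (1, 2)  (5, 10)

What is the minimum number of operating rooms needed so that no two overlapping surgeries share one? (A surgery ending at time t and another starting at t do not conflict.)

5

The answer is the maximum number of intervals overlapping at any instant.
starts: [1, 2, 3, 3, 4, 4, 5]
ends:   [2, 3, 6, 6, 7, 10, 10]
s1→1 e2→0 s2→1 e3→0 s3→1 s3→2 s4→3 s4→4 s5→5  — peak 5.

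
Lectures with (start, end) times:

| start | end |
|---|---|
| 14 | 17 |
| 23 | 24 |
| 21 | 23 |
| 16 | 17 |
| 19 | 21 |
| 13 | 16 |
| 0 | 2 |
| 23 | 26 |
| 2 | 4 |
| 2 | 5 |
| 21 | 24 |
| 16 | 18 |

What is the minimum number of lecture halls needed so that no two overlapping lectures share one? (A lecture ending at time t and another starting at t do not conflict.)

3

Count concurrent intervals with a sweep; the peak is the room count.
starts: [0, 2, 2, 13, 14, 16, 16, 19, 21, 21, 23, 23]
ends:   [2, 4, 5, 16, 17, 17, 18, 21, 23, 24, 24, 26]
s0→1 e2→0 s2→1 s2→2 e4→1 e5→0 s13→1 s14→2 e16→1 s16→2 s16→3  — peak 3.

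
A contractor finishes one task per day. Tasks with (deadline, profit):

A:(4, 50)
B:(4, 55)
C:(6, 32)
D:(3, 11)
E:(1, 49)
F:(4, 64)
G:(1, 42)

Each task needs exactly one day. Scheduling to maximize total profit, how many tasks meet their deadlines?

Take jobs in profit order; each goes to the latest open slot no later than its deadline.
By profit: F(d4,64), B(d4,55), A(d4,50), E(d1,49), G(d1,42), C(d6,32), D(d3,11)
F→slot 4; B→slot 3; A→slot 2; E→slot 1; G skipped; C→slot 6; D skipped.
5 of 7 scheduled.

5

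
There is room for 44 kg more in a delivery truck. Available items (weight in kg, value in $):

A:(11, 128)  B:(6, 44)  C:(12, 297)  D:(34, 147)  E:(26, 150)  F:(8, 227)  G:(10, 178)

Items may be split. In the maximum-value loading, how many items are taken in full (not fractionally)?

4

Order: F (227/8=28.38) > C (297/12=24.75) > G (178/10=17.80) > A (128/11=11.64) > B (44/6=7.33) > E (150/26=5.77) > D (147/34=4.32)
Fill: take F (8 @ 227) → take C (12 @ 297) → take G (10 @ 178) → take A (11 @ 128) → take 3/6 of B → 22.00; 44/44 used.
4 item(s) taken whole; one partial (take 3/6 of B).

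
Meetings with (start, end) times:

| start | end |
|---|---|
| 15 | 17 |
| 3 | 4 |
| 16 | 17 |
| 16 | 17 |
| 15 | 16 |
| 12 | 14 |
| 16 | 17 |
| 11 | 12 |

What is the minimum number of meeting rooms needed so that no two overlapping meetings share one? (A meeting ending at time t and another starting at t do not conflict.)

4

Events (time:±→running): 3:+→1 4:-→0 11:+→1 12:-→0 12:+→1 14:-→0 15:+→1 15:+→2 16:-→1 16:+→2 16:+→3 16:+→4 … peak 4.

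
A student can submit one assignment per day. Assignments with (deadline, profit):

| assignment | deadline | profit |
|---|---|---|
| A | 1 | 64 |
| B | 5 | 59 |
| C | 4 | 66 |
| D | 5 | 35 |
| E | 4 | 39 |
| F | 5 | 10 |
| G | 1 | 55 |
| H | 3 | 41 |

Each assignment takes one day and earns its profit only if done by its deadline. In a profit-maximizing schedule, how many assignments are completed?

Take jobs in profit order; each goes to the latest open slot no later than its deadline.
Profit order: C=66 A=64 B=59 G=55 H=41 E=39 D=35 F=10
Assign: C→slot 4, A→slot 1, B→slot 5, G skipped, H→slot 3, E→slot 2, D skipped, F skipped.
Slots: [1:A] [2:E] [3:H] [4:C] [5:B]
5 of 8 scheduled.

5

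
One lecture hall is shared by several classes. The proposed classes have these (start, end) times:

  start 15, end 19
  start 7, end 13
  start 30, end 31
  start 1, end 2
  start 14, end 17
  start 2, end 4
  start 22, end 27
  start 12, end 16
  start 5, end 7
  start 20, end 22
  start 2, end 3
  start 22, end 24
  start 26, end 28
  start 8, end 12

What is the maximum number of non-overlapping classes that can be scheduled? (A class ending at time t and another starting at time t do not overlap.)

Sorted by end: (1,2)  (2,3)  (2,4)  (5,7)  (8,12)  (7,13)  (12,16)  (14,17)  (15,19)  (20,22)  (22,24)  (22,27)  (26,28)  (30,31)
take (1,2); take (2,3); skip (2,4); take (5,7); take (8,12); take (12,16); skip (14,17); take (20,22); take (22,24); take (26,28); take (30,31).
Selected 9 classes.

9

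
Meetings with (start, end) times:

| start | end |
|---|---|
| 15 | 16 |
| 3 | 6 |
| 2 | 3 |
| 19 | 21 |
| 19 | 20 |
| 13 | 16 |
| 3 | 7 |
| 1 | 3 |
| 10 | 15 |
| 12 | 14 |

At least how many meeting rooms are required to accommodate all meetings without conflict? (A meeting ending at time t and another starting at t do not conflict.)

The answer is the maximum number of intervals overlapping at any instant.
starts: [1, 2, 3, 3, 10, 12, 13, 15, 19, 19]
ends:   [3, 3, 6, 7, 14, 15, 16, 16, 20, 21]
s1→1 s2→2 e3→1 e3→0 s3→1 s3→2 e6→1 e7→0 s10→1 s12→2 s13→3  — peak 3.

3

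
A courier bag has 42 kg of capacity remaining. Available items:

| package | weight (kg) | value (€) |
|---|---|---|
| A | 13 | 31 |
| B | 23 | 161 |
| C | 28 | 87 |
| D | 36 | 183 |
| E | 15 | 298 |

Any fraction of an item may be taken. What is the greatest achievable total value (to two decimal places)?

Greedy by value/weight ratio, highest first.
Order: E (298/15=19.87) > B (161/23=7.00) > D (183/36=5.08) > C (87/28=3.11) > A (31/13=2.38)
Fill: take E (15 @ 298) → take B (23 @ 161) → take 4/36 of D → 20.33; 42/42 used.
Total value = 479.33

479.33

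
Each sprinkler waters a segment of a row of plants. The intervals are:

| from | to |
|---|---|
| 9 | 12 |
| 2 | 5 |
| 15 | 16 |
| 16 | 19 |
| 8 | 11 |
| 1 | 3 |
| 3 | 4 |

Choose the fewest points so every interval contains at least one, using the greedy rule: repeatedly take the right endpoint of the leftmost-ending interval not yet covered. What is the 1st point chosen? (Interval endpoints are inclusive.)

3

Sorted: [1,3] [3,4] [2,5] [8,11] [9,12] [15,16] [16,19]
{[1,3],[3,4],[2,5]} hit by 3; {[8,11],[9,12]} hit by 11; {[15,16],[16,19]} hit by 16.
Points: 3, 11, 16 (3 total).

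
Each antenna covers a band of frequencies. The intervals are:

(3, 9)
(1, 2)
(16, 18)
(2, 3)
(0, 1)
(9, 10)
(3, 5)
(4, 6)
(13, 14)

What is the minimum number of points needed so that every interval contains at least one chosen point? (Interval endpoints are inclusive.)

Sort by right endpoint; whenever an interval is uncovered, place a point at its right end.
By right end: [0,1]  [1,2]  [2,3]  [3,5]  [4,6]  [3,9]  [9,10]  [13,14]  [16,18]
[0,1] uncovered → point at 1; [2,3] uncovered → point at 3; [4,6] uncovered → point at 6; [9,10] uncovered → point at 10; [13,14] uncovered → point at 14; [16,18] uncovered → point at 18.
Points: 1, 3, 6, 10, 14, 18 (6 total).

6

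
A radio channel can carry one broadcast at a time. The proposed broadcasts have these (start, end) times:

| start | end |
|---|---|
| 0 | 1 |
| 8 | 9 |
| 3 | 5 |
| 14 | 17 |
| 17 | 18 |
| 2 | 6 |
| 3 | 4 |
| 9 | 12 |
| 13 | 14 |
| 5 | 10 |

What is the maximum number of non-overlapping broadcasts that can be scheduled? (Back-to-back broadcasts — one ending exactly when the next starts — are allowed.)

7

By end time: (0,1), (3,4), (3,5), (2,6), (8,9), (5,10), (9,12), (13,14), (14,17), (17,18).
Pick (0,1); next start ≥ 1 → (3,4); next start ≥ 4 → (8,9); next start ≥ 9 → (9,12); next start ≥ 12 → (13,14); next start ≥ 14 → (14,17); next start ≥ 17 → (17,18).
Selected 7 broadcasts.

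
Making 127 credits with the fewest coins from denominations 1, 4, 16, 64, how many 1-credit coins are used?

127 − 1×64→63 − 3×16→15 − 3×4→3 − 3×1→0
Count of 1: 3

3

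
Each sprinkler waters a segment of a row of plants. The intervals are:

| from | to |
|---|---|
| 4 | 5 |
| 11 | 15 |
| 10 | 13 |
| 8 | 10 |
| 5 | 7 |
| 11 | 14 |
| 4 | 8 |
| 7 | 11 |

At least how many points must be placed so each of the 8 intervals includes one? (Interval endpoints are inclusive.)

Sort by right endpoint; whenever an interval is uncovered, place a point at its right end.
By right end: [4,5]  [5,7]  [4,8]  [8,10]  [7,11]  [10,13]  [11,14]  [11,15]
[4,5] uncovered → point at 5; [8,10] uncovered → point at 10; [11,14] uncovered → point at 14.
Points: 5, 10, 14 (3 total).

3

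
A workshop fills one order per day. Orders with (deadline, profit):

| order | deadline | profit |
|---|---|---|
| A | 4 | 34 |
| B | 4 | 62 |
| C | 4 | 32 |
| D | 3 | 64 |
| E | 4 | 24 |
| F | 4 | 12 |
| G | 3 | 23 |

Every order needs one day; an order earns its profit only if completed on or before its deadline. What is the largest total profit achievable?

192

Profit order: D=64 B=62 A=34 C=32 E=24 G=23 F=12
Assign: D→slot 3, B→slot 4, A→slot 2, C→slot 1, E skipped, G skipped, F skipped.
Slots: [1:C] [2:A] [3:D] [4:B]
Profit = 32 + 34 + 64 + 62 = 192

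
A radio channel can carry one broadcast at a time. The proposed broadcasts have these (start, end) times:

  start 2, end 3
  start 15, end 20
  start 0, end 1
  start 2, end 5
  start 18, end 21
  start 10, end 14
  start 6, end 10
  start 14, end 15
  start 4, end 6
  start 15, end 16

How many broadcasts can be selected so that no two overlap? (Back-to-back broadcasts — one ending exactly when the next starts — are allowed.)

8

Greedy by earliest finish: after sorting by end time, pick each interval compatible with the last pick.
By end time: (0,1), (2,3), (2,5), (4,6), (6,10), (10,14), (14,15), (15,16), (15,20), (18,21).
Pick (0,1); next start ≥ 1 → (2,3); next start ≥ 3 → (4,6); next start ≥ 6 → (6,10); next start ≥ 10 → (10,14); next start ≥ 14 → (14,15); next start ≥ 15 → (15,16); next start ≥ 16 → (18,21).
Selected 8 broadcasts.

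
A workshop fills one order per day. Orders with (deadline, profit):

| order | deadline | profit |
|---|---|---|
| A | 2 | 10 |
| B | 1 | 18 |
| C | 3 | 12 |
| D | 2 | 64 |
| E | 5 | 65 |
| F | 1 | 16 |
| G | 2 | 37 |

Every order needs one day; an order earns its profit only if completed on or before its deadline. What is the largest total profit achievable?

Take jobs in profit order; each goes to the latest open slot no later than its deadline.
Profit order: E=65 D=64 G=37 B=18 F=16 C=12 A=10
Assign: E→slot 5, D→slot 2, G→slot 1, B skipped, F skipped, C→slot 3, A skipped.
Slots: [1:G] [2:D] [3:C] [5:E]
Profit = 37 + 64 + 12 + 65 = 178

178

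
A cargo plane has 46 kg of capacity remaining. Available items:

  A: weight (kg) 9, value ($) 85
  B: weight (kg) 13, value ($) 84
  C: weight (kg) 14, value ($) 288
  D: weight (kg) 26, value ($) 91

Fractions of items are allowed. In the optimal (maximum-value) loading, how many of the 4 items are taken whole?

Greedy by value/weight ratio, highest first.
Ratios (sorted): C 20.57, A 9.44, B 6.46, D 3.50
take C (14 @ 288); take A (9 @ 85); take B (13 @ 84); take 10/26 of D → 35.00. Capacity used 46/46.
3 item(s) taken whole; one partial (take 10/26 of D).

3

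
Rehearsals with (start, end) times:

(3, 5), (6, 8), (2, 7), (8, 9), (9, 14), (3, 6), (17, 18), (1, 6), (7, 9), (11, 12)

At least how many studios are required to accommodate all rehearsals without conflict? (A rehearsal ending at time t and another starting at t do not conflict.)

4

starts: [1, 2, 3, 3, 6, 7, 8, 9, 11, 17]
ends:   [5, 6, 6, 7, 8, 9, 9, 12, 14, 18]
s1→1 s2→2 s3→3 s3→4  — peak 4.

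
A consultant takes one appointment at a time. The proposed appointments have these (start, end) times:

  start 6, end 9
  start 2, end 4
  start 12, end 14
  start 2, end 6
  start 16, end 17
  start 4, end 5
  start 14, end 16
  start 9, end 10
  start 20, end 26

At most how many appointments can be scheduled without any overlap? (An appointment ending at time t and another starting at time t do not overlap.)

8

Order by finish time; keep every interval that doesn't clash with the previous kept one.
By end time: (2,4), (4,5), (2,6), (6,9), (9,10), (12,14), (14,16), (16,17), (20,26).
Pick (2,4); next start ≥ 4 → (4,5); next start ≥ 5 → (6,9); next start ≥ 9 → (9,10); next start ≥ 10 → (12,14); next start ≥ 14 → (14,16); next start ≥ 16 → (16,17); next start ≥ 17 → (20,26).
Selected 8 appointments.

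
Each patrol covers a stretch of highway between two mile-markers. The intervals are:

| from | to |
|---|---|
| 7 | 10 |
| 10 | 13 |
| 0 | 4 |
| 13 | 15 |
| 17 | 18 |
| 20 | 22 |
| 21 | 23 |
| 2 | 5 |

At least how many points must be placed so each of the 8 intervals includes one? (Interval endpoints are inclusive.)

5

Sort by right endpoint; whenever an interval is uncovered, place a point at its right end.
By right end: [0,4]  [2,5]  [7,10]  [10,13]  [13,15]  [17,18]  [20,22]  [21,23]
[0,4] uncovered → point at 4; [7,10] uncovered → point at 10; [13,15] uncovered → point at 15; [17,18] uncovered → point at 18; [20,22] uncovered → point at 22.
Points: 4, 10, 15, 18, 22 (5 total).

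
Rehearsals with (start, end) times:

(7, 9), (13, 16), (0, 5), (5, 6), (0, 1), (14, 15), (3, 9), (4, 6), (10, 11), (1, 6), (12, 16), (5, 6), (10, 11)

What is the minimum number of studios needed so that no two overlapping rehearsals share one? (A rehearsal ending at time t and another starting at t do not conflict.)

5

The answer is the maximum number of intervals overlapping at any instant.
starts: [0, 0, 1, 3, 4, 5, 5, 7, 10, 10, 12, 13, 14]
ends:   [1, 5, 6, 6, 6, 6, 9, 9, 11, 11, 15, 16, 16]
s0→1 s0→2 e1→1 s1→2 s3→3 s4→4 e5→3 s5→4 s5→5  — peak 5.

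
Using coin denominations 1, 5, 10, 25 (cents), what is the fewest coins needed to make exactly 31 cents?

Greedy: take as many of the largest coin as possible, then repeat with the remainder.
31 = 1×25 + 1×5 + 1×1
Total coins = 1 + 1 + 1 = 3

3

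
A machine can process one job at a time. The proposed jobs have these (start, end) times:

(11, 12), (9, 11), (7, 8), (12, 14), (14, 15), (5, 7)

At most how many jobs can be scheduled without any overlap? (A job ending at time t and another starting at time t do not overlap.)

Order by finish time; keep every interval that doesn't clash with the previous kept one.
Sorted by end: (5,7)  (7,8)  (9,11)  (11,12)  (12,14)  (14,15)
take (5,7); take (7,8); take (9,11); take (11,12); take (12,14); take (14,15).
Selected 6 jobs.

6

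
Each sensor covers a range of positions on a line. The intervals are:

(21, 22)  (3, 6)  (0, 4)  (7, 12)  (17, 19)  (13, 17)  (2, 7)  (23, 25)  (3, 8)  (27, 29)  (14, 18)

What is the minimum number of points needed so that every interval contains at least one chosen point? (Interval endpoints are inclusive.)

6

By right end: [0,4]  [3,6]  [2,7]  [3,8]  [7,12]  [13,17]  [14,18]  [17,19]  [21,22]  [23,25]  [27,29]
[0,4] uncovered → point at 4; [7,12] uncovered → point at 12; [13,17] uncovered → point at 17; [21,22] uncovered → point at 22; [23,25] uncovered → point at 25; [27,29] uncovered → point at 29.
Points: 4, 12, 17, 22, 25, 29 (6 total).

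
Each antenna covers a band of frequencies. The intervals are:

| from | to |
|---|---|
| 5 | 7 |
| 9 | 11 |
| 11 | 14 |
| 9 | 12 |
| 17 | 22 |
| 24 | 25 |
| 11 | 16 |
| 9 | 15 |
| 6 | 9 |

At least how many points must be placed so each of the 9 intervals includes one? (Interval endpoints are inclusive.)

4

Process intervals by earliest right end; each time one isn't hit yet, stab at its right endpoint.
By right end: [5,7]  [6,9]  [9,11]  [9,12]  [11,14]  [9,15]  [11,16]  [17,22]  [24,25]
[5,7] uncovered → point at 7; [9,11] uncovered → point at 11; [17,22] uncovered → point at 22; [24,25] uncovered → point at 25.
Points: 7, 11, 22, 25 (4 total).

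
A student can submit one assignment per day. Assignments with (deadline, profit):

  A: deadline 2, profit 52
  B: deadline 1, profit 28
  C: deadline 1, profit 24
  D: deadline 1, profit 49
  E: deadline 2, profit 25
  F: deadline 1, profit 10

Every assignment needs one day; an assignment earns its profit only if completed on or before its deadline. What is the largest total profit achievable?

Take jobs in profit order; each goes to the latest open slot no later than its deadline.
By profit: A(d2,52), D(d1,49), B(d1,28), E(d2,25), C(d1,24), F(d1,10)
A→slot 2; D→slot 1; B skipped; E skipped; C skipped; F skipped.
Profit = 49 + 52 = 101

101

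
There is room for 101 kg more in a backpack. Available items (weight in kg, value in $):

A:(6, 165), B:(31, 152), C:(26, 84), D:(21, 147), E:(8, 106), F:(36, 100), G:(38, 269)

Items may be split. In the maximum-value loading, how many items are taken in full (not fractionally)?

Ratios (sorted): A 27.50, E 13.25, G 7.08, D 7.00, B 4.90, C 3.23, F 2.78
take A (6 @ 165); take E (8 @ 106); take G (38 @ 269); take D (21 @ 147); take 28/31 of B → 137.29. Capacity used 101/101.
4 item(s) taken whole; one partial (take 28/31 of B).

4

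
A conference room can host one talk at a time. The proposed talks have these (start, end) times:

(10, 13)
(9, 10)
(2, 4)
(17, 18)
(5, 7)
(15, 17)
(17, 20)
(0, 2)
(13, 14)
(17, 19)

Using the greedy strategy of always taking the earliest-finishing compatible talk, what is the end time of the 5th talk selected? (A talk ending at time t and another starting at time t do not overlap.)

13

Order by finish time; keep every interval that doesn't clash with the previous kept one.
By end time: (0,2), (2,4), (5,7), (9,10), (10,13), (13,14), (15,17), (17,18), (17,19), (17,20).
Pick (0,2); next start ≥ 2 → (2,4); next start ≥ 4 → (5,7); next start ≥ 7 → (9,10); next start ≥ 10 → (10,13); next start ≥ 13 → (13,14); next start ≥ 14 → (15,17); next start ≥ 17 → (17,18).
Selected: (0,2) (2,4) (5,7) (9,10) (10,13) (13,14) (15,17) (17,18)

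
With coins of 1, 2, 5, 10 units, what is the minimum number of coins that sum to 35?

Use the largest denomination that fits, subtract, and repeat.
35 = 3×10 + 1×5
Total coins = 3 + 1 = 4

4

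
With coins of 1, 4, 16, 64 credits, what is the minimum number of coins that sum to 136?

Greedy: take as many of the largest coin as possible, then repeat with the remainder.
136 = 2×64 + 2×4
Total coins = 2 + 2 = 4

4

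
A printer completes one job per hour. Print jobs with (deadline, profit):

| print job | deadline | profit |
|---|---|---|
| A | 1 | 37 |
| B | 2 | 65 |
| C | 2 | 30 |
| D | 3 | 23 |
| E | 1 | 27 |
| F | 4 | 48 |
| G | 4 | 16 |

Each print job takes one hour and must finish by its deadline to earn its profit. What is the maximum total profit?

173

Sort by profit descending; place each in the latest free slot ≤ its deadline.
By profit: B(d2,65), F(d4,48), A(d1,37), C(d2,30), E(d1,27), D(d3,23), G(d4,16)
B→slot 2; F→slot 4; A→slot 1; C skipped; E skipped; D→slot 3; G skipped.
Profit = 37 + 65 + 23 + 48 = 173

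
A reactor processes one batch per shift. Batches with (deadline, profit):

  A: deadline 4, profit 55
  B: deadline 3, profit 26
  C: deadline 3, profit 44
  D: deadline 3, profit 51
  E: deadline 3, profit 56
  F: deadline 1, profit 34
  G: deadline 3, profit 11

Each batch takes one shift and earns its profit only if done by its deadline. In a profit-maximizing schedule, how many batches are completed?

4

Take jobs in profit order; each goes to the latest open slot no later than its deadline.
By profit: E(d3,56), A(d4,55), D(d3,51), C(d3,44), F(d1,34), B(d3,26), G(d3,11)
E→slot 3; A→slot 4; D→slot 2; C→slot 1; F skipped; B skipped; G skipped.
4 of 7 scheduled.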